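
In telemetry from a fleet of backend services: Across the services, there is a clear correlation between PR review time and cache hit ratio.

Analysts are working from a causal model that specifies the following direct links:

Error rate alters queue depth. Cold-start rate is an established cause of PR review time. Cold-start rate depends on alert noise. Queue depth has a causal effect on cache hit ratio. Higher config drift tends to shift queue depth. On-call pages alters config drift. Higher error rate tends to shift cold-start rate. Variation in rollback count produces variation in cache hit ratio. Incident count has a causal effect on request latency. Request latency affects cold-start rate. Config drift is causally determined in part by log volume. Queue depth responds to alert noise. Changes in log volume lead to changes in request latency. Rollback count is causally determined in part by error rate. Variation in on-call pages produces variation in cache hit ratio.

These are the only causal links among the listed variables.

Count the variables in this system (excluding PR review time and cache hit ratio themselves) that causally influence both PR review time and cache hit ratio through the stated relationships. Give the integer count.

The common causes are: alert noise (to PR review time via alert noise → cold-start rate → PR review time; to cache hit ratio via alert noise → queue depth → cache hit ratio); error rate (to PR review time via error rate → cold-start rate → PR review time; to cache hit ratio via error rate → queue depth → cache hit ratio); log volume (to PR review time via log volume → request latency → cold-start rate → PR review time; to cache hit ratio via log volume → config drift → queue depth → cache hit ratio).
Every other variable lacks a causal path to at least one of PR review time and cache hit ratio.

3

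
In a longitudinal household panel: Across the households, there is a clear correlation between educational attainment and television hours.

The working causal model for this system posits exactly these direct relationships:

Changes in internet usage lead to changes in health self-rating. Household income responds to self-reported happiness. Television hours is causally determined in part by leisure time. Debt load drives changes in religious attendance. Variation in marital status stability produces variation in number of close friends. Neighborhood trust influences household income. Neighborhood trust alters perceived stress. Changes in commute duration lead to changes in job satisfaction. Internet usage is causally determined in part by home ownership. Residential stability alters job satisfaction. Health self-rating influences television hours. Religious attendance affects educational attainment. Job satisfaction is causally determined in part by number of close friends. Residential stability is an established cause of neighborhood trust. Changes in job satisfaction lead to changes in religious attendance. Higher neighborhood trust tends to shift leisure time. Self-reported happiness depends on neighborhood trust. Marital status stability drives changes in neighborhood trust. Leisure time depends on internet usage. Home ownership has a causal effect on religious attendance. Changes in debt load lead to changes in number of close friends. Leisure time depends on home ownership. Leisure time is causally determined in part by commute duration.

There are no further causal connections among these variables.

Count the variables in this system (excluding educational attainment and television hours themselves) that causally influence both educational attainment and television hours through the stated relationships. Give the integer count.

4

The common causes are: commute duration (to educational attainment via commute duration → job satisfaction → religious attendance → educational attainment; to television hours via commute duration → leisure time → television hours); home ownership (to educational attainment via home ownership → religious attendance → educational attainment; to television hours via home ownership → leisure time → television hours); marital status stability (to educational attainment via marital status stability → number of close friends → job satisfaction → religious attendance → educational attainment; to television hours via marital status stability → neighborhood trust → leisure time → television hours); residential stability (to educational attainment via residential stability → job satisfaction → religious attendance → educational attainment; to television hours via residential stability → neighborhood trust → leisure time → television hours).
Every other variable lacks a causal path to at least one of educational attainment and television hours.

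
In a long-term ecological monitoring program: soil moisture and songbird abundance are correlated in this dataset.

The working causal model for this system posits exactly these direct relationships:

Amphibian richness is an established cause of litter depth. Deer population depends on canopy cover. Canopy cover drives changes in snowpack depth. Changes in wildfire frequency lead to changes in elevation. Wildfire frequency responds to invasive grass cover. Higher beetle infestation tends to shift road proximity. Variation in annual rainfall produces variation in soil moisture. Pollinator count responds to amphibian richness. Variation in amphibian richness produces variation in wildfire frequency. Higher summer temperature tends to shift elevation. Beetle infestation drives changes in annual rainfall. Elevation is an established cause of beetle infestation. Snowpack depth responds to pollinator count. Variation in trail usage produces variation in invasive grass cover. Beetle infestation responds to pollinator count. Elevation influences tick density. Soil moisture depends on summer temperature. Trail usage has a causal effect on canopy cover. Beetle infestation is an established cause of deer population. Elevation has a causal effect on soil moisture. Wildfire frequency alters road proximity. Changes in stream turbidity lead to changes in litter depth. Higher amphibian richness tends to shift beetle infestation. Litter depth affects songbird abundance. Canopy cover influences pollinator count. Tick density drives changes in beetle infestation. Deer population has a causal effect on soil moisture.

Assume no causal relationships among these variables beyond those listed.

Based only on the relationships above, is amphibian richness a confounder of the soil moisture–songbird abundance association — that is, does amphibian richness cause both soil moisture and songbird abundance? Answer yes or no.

Amphibian richness has a causal path to soil moisture (amphibian richness → beetle infestation → deer population → soil moisture) and to songbird abundance (amphibian richness → litter depth → songbird abundance), so it is a common cause of both — a confounder.

yes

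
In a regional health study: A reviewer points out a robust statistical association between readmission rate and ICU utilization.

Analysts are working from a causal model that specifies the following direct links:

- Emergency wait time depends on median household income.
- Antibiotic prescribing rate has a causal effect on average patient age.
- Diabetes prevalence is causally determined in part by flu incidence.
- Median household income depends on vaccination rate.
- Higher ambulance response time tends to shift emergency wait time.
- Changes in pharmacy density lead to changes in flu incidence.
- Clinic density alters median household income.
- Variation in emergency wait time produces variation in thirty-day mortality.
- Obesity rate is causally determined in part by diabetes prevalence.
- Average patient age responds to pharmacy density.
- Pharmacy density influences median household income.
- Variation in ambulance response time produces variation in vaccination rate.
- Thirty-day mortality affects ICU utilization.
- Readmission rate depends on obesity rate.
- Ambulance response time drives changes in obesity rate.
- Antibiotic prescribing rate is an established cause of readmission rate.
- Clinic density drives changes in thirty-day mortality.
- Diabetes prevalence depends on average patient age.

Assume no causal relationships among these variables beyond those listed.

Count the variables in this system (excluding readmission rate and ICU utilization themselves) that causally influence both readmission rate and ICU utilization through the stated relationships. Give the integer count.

The common causes are: ambulance response time (to readmission rate via ambulance response time → obesity rate → readmission rate; to ICU utilization via ambulance response time → emergency wait time → thirty-day mortality → ICU utilization); pharmacy density (to readmission rate via pharmacy density → flu incidence → diabetes prevalence → obesity rate → readmission rate; to ICU utilization via pharmacy density → median household income → emergency wait time → thirty-day mortality → ICU utilization).
Every other variable lacks a causal path to at least one of readmission rate and ICU utilization.

2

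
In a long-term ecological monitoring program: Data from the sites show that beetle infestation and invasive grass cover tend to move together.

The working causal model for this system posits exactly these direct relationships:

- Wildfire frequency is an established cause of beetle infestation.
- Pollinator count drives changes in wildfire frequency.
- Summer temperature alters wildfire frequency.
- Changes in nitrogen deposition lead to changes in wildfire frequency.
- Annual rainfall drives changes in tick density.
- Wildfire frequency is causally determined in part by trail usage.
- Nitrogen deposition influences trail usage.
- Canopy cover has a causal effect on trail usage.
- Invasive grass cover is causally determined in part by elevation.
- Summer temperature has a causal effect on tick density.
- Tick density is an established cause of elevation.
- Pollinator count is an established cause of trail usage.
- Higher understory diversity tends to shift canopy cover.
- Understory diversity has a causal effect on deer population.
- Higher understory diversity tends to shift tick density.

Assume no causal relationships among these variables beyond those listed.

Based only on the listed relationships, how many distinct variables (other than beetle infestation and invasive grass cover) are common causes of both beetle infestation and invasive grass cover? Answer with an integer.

2

The common causes are: summer temperature (to beetle infestation via summer temperature → wildfire frequency → beetle infestation; to invasive grass cover via summer temperature → tick density → elevation → invasive grass cover); understory diversity (to beetle infestation via understory diversity → canopy cover → trail usage → wildfire frequency → beetle infestation; to invasive grass cover via understory diversity → tick density → elevation → invasive grass cover).
Every other variable lacks a causal path to at least one of beetle infestation and invasive grass cover.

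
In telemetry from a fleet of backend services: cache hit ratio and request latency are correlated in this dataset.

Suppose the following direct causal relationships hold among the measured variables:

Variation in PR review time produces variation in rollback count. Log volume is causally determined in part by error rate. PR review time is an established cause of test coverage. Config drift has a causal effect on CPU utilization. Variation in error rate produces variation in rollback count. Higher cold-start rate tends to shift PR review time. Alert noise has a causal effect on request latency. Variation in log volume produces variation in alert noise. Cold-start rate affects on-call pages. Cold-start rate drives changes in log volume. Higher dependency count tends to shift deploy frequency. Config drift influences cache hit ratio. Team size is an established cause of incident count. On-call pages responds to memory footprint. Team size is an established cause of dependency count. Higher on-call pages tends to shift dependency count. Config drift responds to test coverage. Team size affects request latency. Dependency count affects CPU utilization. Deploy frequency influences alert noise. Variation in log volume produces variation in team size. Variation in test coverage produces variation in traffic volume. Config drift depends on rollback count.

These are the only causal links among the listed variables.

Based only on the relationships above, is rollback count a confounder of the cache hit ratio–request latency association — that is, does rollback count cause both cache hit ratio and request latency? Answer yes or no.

Rollback count has no stated causal path to request latency. A confounder must cause both variables, so rollback count does not qualify.

no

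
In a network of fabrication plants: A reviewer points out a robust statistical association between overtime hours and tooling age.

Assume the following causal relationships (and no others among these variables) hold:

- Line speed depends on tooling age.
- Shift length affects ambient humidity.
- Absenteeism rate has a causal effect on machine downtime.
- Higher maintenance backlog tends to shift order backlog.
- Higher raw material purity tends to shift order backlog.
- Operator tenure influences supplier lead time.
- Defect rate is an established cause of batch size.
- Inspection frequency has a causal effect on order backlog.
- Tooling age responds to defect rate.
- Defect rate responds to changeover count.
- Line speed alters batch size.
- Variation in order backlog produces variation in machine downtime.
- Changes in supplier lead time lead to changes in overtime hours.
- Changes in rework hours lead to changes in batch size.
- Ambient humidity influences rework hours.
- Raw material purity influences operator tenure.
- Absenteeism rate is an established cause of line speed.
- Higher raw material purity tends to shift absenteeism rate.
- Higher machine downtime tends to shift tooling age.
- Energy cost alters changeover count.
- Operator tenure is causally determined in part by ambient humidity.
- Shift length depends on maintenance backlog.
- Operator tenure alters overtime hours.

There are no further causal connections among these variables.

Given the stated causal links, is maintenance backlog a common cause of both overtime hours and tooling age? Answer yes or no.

yes

Maintenance backlog has a causal path to overtime hours (maintenance backlog → shift length → ambient humidity → operator tenure → overtime hours) and to tooling age (maintenance backlog → order backlog → machine downtime → tooling age), so it is a common cause of both — a confounder.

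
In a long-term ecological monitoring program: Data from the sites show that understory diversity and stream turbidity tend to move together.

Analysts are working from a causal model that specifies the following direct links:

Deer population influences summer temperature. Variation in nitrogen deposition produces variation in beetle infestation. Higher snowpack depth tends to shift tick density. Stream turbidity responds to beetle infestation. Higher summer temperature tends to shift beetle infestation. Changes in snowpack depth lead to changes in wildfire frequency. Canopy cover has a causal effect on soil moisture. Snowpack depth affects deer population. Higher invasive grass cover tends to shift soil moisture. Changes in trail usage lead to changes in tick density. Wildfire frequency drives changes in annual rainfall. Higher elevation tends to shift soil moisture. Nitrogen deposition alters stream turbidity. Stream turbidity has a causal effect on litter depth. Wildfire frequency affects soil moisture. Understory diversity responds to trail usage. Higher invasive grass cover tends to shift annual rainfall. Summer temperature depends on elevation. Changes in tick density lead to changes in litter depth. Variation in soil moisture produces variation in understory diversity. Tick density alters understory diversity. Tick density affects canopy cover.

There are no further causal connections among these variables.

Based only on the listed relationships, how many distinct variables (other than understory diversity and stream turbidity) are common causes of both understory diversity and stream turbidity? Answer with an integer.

2

The common causes are: elevation (to understory diversity via elevation → soil moisture → understory diversity; to stream turbidity via elevation → summer temperature → beetle infestation → stream turbidity); snowpack depth (to understory diversity via snowpack depth → tick density → understory diversity; to stream turbidity via snowpack depth → deer population → summer temperature → beetle infestation → stream turbidity).
Every other variable lacks a causal path to at least one of understory diversity and stream turbidity.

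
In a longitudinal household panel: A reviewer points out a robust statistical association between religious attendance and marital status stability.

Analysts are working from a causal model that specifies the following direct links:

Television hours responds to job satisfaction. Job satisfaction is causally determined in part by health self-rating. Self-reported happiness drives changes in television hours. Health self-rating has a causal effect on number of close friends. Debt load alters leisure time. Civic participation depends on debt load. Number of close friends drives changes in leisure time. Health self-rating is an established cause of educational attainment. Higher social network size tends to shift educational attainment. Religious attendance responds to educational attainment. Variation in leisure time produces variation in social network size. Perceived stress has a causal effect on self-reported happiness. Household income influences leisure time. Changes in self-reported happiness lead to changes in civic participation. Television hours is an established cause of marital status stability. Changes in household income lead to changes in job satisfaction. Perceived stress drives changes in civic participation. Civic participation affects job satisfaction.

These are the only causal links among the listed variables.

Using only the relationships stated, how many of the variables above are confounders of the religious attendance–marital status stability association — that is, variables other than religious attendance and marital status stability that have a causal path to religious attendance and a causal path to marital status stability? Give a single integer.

3

The common causes are: debt load (to religious attendance via debt load → leisure time → social network size → educational attainment → religious attendance; to marital status stability via debt load → civic participation → job satisfaction → television hours → marital status stability); health self-rating (to religious attendance via health self-rating → educational attainment → religious attendance; to marital status stability via health self-rating → job satisfaction → television hours → marital status stability); household income (to religious attendance via household income → leisure time → social network size → educational attainment → religious attendance; to marital status stability via household income → job satisfaction → television hours → marital status stability).
Every other variable lacks a causal path to at least one of religious attendance and marital status stability.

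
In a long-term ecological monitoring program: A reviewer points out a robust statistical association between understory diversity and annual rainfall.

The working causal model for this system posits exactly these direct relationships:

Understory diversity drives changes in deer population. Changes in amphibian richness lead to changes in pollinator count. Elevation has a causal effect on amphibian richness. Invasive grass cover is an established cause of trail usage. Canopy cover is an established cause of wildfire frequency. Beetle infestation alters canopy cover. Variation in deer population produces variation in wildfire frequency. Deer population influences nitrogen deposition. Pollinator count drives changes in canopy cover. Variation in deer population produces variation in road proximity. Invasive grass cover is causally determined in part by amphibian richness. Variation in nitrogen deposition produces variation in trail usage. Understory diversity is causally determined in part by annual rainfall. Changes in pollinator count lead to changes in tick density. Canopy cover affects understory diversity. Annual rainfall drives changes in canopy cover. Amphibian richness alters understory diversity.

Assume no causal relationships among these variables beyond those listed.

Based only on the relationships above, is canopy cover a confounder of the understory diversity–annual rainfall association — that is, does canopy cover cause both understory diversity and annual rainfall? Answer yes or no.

no

Canopy cover has no stated causal path to annual rainfall. A confounder must cause both variables, so canopy cover does not qualify.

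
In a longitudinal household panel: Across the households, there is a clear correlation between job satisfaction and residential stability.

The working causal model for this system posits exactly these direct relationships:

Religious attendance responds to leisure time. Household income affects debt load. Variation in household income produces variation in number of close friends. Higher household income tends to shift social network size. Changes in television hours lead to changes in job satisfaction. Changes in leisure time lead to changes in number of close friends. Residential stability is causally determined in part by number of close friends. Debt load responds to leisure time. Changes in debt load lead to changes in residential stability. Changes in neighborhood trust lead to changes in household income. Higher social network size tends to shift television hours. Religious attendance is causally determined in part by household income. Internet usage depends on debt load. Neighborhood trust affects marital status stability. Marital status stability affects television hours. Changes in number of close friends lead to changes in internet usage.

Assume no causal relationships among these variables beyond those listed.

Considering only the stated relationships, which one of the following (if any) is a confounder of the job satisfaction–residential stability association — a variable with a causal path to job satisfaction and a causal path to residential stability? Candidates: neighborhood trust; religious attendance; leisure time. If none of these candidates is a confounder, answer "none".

neighborhood trust

Neighborhood trust causes job satisfaction (neighborhood trust → marital status stability → television hours → job satisfaction) and also causes residential stability (neighborhood trust → household income → number of close friends → residential stability); it is a common cause of both.
Each of the other candidates lacks a causal path to at least one of job satisfaction and residential stability, so they do not confound the relationship.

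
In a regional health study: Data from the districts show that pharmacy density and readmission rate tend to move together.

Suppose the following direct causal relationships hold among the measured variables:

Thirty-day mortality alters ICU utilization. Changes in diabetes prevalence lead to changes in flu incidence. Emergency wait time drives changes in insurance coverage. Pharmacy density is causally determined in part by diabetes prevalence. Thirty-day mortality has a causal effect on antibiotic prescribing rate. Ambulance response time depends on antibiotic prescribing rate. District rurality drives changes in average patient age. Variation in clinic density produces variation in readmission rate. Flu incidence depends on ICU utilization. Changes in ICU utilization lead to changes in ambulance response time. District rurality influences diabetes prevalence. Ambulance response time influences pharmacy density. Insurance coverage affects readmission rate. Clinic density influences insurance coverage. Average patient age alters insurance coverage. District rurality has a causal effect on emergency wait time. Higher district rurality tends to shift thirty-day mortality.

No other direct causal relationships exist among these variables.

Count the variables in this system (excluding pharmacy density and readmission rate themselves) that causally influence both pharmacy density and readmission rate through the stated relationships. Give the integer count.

The common causes are: district rurality (to pharmacy density via district rurality → diabetes prevalence → pharmacy density; to readmission rate via district rurality → emergency wait time → insurance coverage → readmission rate).
Every other variable lacks a causal path to at least one of pharmacy density and readmission rate.

1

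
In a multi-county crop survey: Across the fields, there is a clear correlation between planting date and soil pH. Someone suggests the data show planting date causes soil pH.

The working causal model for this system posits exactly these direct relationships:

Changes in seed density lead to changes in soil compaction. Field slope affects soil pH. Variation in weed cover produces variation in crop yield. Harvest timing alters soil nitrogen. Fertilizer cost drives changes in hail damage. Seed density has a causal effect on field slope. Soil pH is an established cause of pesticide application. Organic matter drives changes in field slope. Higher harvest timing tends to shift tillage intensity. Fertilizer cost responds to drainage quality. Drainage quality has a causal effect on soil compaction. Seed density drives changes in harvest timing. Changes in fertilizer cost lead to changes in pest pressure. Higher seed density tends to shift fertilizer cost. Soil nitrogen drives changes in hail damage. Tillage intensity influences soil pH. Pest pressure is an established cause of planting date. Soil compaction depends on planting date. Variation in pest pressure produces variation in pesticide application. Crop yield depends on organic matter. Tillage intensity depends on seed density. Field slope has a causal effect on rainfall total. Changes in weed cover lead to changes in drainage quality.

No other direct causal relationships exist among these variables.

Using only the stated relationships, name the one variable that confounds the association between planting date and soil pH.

seed density

Seed density has a causal path to planting date (seed density → fertilizer cost → pest pressure → planting date) and a separate causal path to soil pH (seed density → tillage intensity → soil pH), so it is a common cause of both.
No stated relationship gives planting date a causal route to soil pH, so the correlation is explained by the shared upstream cause rather than a direct effect.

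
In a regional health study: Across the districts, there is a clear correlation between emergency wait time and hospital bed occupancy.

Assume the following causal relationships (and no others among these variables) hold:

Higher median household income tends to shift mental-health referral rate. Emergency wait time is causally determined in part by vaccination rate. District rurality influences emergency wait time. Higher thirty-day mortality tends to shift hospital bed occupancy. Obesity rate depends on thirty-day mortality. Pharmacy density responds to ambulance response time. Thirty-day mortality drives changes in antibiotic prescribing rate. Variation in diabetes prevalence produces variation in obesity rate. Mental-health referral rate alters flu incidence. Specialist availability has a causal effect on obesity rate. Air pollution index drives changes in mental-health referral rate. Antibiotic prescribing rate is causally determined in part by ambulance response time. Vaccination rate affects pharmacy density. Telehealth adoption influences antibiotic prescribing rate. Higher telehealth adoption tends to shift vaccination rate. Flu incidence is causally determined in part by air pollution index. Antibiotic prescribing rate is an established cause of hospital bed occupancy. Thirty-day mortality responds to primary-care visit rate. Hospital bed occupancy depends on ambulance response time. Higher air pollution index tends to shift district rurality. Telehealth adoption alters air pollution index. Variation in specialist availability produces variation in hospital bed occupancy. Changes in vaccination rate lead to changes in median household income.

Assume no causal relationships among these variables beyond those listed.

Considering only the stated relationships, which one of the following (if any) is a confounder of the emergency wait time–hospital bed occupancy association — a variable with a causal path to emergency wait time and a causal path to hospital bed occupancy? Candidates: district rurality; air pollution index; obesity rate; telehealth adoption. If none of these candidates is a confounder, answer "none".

Telehealth adoption causes emergency wait time (telehealth adoption → vaccination rate → emergency wait time) and also causes hospital bed occupancy (telehealth adoption → antibiotic prescribing rate → hospital bed occupancy); it is a common cause of both.
Each of the other candidates lacks a causal path to at least one of emergency wait time and hospital bed occupancy, so they do not confound the relationship.

telehealth adoption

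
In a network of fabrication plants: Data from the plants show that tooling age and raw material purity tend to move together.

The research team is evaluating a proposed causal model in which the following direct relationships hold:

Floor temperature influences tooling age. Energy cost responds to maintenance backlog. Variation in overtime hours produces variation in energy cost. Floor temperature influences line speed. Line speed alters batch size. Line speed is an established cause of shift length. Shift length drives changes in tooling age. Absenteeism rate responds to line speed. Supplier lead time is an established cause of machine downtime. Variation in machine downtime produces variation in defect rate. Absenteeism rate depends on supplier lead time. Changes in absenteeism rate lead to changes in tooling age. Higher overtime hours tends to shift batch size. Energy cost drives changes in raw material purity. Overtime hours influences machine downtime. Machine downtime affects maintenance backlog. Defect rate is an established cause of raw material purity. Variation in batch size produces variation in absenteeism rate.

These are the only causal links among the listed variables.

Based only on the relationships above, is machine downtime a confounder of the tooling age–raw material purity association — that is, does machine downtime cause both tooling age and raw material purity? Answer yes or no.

Machine downtime has no stated causal path to tooling age. A confounder must cause both variables, so machine downtime does not qualify.

no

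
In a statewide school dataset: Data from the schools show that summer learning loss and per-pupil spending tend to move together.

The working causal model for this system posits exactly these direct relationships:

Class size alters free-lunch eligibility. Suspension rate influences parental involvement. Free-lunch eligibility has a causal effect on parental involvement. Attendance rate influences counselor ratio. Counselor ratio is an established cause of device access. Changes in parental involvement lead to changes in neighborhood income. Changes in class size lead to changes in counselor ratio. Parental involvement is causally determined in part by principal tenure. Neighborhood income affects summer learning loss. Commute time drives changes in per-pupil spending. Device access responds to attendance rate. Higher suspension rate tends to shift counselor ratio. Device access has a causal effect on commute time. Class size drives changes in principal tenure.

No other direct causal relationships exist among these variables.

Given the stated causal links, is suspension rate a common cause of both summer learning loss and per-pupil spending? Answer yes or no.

Suspension rate has a causal path to summer learning loss (suspension rate → parental involvement → neighborhood income → summer learning loss) and to per-pupil spending (suspension rate → counselor ratio → device access → commute time → per-pupil spending), so it is a common cause of both — a confounder.

yes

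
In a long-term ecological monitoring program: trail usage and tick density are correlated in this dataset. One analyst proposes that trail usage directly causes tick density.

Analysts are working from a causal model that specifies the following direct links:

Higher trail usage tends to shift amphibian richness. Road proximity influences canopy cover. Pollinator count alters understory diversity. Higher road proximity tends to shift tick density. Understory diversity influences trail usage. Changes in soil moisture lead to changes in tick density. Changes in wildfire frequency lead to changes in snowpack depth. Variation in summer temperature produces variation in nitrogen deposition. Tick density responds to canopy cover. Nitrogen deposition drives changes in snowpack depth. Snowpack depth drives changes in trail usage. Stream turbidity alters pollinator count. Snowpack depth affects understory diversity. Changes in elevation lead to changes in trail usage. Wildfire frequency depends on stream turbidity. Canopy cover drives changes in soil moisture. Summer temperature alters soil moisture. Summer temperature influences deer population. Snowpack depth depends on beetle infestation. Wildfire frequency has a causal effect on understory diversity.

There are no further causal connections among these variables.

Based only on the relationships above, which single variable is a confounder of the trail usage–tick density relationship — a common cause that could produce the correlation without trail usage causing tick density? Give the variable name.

summer temperature

Summer temperature has a causal path to trail usage (summer temperature → nitrogen deposition → snowpack depth → trail usage) and a separate causal path to tick density (summer temperature → soil moisture → tick density), so it is a common cause of both.
No stated relationship gives trail usage a causal route to tick density, so the correlation is explained by the shared upstream cause rather than a direct effect.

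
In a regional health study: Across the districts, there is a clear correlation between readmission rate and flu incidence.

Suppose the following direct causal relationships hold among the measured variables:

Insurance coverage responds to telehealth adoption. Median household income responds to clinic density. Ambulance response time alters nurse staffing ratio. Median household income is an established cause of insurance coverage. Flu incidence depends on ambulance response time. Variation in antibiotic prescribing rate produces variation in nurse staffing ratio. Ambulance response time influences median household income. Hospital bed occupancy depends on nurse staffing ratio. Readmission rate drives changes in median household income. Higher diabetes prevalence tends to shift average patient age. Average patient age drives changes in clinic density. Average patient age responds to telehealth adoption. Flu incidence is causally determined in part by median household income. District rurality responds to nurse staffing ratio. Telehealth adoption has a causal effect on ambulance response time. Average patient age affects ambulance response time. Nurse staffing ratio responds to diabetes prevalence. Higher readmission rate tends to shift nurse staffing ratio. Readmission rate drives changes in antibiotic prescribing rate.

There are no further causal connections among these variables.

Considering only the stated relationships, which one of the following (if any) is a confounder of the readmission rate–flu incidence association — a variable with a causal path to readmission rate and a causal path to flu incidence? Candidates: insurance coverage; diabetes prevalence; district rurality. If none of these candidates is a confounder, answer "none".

none

None of the listed candidates has causal paths to both readmission rate and flu incidence in the stated relationships, so none is a common cause.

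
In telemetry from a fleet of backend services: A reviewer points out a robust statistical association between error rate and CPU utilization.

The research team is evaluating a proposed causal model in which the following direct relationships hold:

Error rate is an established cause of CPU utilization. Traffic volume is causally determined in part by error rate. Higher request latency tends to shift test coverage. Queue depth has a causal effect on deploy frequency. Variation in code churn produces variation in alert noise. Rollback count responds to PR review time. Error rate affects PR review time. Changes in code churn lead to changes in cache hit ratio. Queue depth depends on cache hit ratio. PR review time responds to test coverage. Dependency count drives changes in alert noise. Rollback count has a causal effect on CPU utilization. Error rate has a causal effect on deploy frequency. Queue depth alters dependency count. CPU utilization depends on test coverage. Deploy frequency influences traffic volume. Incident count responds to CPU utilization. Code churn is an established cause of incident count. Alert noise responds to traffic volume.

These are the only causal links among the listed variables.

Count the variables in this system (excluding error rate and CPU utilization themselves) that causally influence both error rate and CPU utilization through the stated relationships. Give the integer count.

0

No listed variable has a causal path to both error rate and CPU utilization, so there are no common causes.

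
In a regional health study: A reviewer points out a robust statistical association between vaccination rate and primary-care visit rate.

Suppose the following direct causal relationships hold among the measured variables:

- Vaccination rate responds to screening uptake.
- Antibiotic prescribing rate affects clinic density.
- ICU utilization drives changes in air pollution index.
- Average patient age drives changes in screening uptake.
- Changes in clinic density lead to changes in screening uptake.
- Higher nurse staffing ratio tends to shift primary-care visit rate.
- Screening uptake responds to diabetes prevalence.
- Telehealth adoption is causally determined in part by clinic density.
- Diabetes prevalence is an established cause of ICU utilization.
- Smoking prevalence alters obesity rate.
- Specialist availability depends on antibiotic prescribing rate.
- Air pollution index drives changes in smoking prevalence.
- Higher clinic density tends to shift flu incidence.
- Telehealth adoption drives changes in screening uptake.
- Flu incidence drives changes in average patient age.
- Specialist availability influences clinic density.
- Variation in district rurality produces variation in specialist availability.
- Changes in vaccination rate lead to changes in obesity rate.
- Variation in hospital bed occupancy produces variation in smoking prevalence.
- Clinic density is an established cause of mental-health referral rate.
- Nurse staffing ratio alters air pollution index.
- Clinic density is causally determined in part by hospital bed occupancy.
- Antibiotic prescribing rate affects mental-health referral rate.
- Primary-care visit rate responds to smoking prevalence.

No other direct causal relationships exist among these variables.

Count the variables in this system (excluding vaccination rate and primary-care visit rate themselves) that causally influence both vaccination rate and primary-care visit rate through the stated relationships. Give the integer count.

The common causes are: diabetes prevalence (to vaccination rate via diabetes prevalence → screening uptake → vaccination rate; to primary-care visit rate via diabetes prevalence → ICU utilization → air pollution index → smoking prevalence → primary-care visit rate); hospital bed occupancy (to vaccination rate via hospital bed occupancy → clinic density → screening uptake → vaccination rate; to primary-care visit rate via hospital bed occupancy → smoking prevalence → primary-care visit rate).
Every other variable lacks a causal path to at least one of vaccination rate and primary-care visit rate.

2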